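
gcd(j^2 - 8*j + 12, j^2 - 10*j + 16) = j - 2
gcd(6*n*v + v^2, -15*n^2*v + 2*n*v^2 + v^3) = v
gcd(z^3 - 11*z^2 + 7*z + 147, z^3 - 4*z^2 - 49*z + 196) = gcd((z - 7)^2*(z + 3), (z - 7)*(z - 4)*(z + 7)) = z - 7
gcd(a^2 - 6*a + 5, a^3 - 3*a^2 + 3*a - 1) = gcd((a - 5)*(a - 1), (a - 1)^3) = a - 1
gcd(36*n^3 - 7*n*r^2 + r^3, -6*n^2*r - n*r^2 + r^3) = -6*n^2 - n*r + r^2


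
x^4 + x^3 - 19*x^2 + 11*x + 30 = (x - 3)*(x - 2)*(x + 1)*(x + 5)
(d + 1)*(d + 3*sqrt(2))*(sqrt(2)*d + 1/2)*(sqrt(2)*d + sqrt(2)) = 2*d^4 + 4*d^3 + 13*sqrt(2)*d^3/2 + 5*d^2 + 13*sqrt(2)*d^2 + 6*d + 13*sqrt(2)*d/2 + 3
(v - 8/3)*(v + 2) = v^2 - 2*v/3 - 16/3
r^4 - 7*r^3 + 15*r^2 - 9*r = r*(r - 3)^2*(r - 1)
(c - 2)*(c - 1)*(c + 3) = c^3 - 7*c + 6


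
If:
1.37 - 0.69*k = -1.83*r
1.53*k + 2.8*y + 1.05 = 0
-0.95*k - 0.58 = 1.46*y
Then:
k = -0.21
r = -0.83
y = -0.26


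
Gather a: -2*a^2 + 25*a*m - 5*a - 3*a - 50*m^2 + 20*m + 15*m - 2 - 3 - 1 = -2*a^2 + a*(25*m - 8) - 50*m^2 + 35*m - 6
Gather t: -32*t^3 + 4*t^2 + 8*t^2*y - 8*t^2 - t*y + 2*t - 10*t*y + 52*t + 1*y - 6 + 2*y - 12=-32*t^3 + t^2*(8*y - 4) + t*(54 - 11*y) + 3*y - 18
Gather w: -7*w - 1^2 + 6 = 5 - 7*w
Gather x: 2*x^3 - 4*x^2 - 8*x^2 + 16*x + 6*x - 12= 2*x^3 - 12*x^2 + 22*x - 12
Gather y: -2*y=-2*y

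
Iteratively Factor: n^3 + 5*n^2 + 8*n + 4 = (n + 2)*(n^2 + 3*n + 2) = (n + 2)^2*(n + 1)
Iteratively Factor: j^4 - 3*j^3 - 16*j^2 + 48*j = (j)*(j^3 - 3*j^2 - 16*j + 48) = j*(j + 4)*(j^2 - 7*j + 12) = j*(j - 4)*(j + 4)*(j - 3)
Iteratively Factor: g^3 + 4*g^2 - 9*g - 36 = (g - 3)*(g^2 + 7*g + 12) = (g - 3)*(g + 3)*(g + 4)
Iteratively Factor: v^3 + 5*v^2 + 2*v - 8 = (v + 4)*(v^2 + v - 2) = (v - 1)*(v + 4)*(v + 2)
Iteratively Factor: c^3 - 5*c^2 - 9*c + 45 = (c + 3)*(c^2 - 8*c + 15) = (c - 5)*(c + 3)*(c - 3)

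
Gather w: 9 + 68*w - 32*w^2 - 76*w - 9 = -32*w^2 - 8*w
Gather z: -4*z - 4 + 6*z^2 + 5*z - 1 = 6*z^2 + z - 5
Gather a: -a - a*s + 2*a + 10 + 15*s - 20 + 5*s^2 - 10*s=a*(1 - s) + 5*s^2 + 5*s - 10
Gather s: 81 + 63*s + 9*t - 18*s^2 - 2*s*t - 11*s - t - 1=-18*s^2 + s*(52 - 2*t) + 8*t + 80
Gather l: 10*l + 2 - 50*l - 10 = -40*l - 8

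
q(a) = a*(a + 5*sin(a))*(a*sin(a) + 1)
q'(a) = a*(a + 5*sin(a))*(a*cos(a) + sin(a)) + a*(a*sin(a) + 1)*(5*cos(a) + 1) + (a + 5*sin(a))*(a*sin(a) + 1) = a^3*cos(a) + 3*a^2*sin(a) + 5*a^2*sin(2*a) + 5*a*cos(a) - 5*a*cos(2*a) + 7*a + 5*sin(a)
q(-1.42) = 21.72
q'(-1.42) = -32.13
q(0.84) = 6.23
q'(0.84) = 18.34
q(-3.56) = -2.43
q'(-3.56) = 14.92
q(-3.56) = -2.43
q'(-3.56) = 14.92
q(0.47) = 1.56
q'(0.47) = 7.55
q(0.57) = 2.44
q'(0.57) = 10.06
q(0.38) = 0.97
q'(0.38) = 5.61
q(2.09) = 37.83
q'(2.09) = 7.12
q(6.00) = -18.68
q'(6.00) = 124.73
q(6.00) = -18.68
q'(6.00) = 124.73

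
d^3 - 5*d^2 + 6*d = d*(d - 3)*(d - 2)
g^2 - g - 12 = (g - 4)*(g + 3)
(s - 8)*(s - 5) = s^2 - 13*s + 40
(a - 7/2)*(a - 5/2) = a^2 - 6*a + 35/4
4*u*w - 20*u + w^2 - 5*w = (4*u + w)*(w - 5)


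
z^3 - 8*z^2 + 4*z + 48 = (z - 6)*(z - 4)*(z + 2)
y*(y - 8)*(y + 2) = y^3 - 6*y^2 - 16*y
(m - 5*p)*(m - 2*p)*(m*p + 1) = m^3*p - 7*m^2*p^2 + m^2 + 10*m*p^3 - 7*m*p + 10*p^2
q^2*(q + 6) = q^3 + 6*q^2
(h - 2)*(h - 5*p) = h^2 - 5*h*p - 2*h + 10*p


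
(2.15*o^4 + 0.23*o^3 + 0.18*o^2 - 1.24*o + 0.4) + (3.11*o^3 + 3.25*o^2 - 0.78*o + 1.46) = 2.15*o^4 + 3.34*o^3 + 3.43*o^2 - 2.02*o + 1.86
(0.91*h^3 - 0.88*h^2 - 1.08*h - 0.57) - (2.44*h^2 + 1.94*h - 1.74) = 0.91*h^3 - 3.32*h^2 - 3.02*h + 1.17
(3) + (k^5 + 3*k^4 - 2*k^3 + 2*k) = k^5 + 3*k^4 - 2*k^3 + 2*k + 3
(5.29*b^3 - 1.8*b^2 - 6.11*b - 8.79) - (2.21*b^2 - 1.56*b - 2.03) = 5.29*b^3 - 4.01*b^2 - 4.55*b - 6.76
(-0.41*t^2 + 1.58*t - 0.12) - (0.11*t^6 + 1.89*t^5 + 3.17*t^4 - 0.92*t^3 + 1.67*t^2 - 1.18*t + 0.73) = -0.11*t^6 - 1.89*t^5 - 3.17*t^4 + 0.92*t^3 - 2.08*t^2 + 2.76*t - 0.85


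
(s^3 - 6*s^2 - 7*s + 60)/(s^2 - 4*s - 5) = (s^2 - s - 12)/(s + 1)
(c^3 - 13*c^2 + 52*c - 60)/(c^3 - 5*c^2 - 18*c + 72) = (c^2 - 7*c + 10)/(c^2 + c - 12)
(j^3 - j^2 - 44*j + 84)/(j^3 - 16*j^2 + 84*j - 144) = (j^2 + 5*j - 14)/(j^2 - 10*j + 24)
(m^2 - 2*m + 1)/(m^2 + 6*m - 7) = (m - 1)/(m + 7)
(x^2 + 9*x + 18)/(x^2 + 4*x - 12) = (x + 3)/(x - 2)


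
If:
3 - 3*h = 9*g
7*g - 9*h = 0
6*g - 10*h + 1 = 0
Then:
No Solution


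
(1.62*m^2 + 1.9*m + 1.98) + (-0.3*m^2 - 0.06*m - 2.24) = 1.32*m^2 + 1.84*m - 0.26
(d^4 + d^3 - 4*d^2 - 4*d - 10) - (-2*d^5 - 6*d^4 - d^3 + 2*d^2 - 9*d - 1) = 2*d^5 + 7*d^4 + 2*d^3 - 6*d^2 + 5*d - 9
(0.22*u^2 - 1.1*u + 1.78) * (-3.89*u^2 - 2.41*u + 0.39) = -0.8558*u^4 + 3.7488*u^3 - 4.1874*u^2 - 4.7188*u + 0.6942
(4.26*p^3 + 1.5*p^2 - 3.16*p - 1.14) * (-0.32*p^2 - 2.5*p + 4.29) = -1.3632*p^5 - 11.13*p^4 + 15.5366*p^3 + 14.6998*p^2 - 10.7064*p - 4.8906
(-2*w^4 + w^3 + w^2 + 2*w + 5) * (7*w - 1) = -14*w^5 + 9*w^4 + 6*w^3 + 13*w^2 + 33*w - 5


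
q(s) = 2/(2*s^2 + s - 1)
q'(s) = 2*(-4*s - 1)/(2*s^2 + s - 1)^2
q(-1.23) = 2.51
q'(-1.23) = 12.38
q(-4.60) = 0.05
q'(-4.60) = 0.03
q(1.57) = 0.36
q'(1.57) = -0.48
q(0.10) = -2.27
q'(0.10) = -3.62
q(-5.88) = 0.03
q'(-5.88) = 0.01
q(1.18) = 0.67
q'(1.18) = -1.30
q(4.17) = 0.05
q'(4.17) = -0.02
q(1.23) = 0.61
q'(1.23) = -1.12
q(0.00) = -2.00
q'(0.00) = -2.00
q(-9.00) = 0.01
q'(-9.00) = 0.00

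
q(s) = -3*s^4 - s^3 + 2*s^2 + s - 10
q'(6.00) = -2675.00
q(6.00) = -4036.00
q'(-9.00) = 8470.00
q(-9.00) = -18811.00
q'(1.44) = -35.29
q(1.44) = -20.30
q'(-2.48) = 155.66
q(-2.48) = -98.41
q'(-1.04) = 7.09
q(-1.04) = -11.26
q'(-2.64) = 190.33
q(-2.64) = -126.03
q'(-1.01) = 6.26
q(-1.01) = -11.06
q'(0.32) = 1.58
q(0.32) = -9.54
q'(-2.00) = 77.00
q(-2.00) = -44.00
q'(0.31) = 1.59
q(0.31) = -9.56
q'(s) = -12*s^3 - 3*s^2 + 4*s + 1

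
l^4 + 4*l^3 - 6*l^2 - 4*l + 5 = (l - 1)^2*(l + 1)*(l + 5)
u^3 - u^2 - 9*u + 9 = (u - 3)*(u - 1)*(u + 3)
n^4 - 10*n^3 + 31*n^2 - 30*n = n*(n - 5)*(n - 3)*(n - 2)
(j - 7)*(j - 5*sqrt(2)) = j^2 - 5*sqrt(2)*j - 7*j + 35*sqrt(2)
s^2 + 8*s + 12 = (s + 2)*(s + 6)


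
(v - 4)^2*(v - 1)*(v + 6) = v^4 - 3*v^3 - 30*v^2 + 128*v - 96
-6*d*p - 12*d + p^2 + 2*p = (-6*d + p)*(p + 2)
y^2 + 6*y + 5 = (y + 1)*(y + 5)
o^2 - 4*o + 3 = (o - 3)*(o - 1)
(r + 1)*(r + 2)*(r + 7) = r^3 + 10*r^2 + 23*r + 14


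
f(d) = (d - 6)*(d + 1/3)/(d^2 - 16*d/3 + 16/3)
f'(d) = (16/3 - 2*d)*(d - 6)*(d + 1/3)/(d^2 - 16*d/3 + 16/3)^2 + (d - 6)/(d^2 - 16*d/3 + 16/3) + (d + 1/3)/(d^2 - 16*d/3 + 16/3) = (3*d^2 + 132*d - 368)/(9*d^4 - 96*d^3 + 352*d^2 - 512*d + 256)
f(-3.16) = 0.80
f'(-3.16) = -0.08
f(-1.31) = 0.51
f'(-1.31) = -0.30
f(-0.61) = 0.20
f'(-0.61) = -0.62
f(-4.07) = 0.86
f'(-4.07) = -0.05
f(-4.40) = 0.88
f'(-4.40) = -0.04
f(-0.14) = -0.19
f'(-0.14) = -1.15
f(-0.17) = -0.16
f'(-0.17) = -1.10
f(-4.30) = 0.87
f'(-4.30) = -0.04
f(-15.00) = 0.99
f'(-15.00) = 0.00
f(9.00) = 0.73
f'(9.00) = 0.08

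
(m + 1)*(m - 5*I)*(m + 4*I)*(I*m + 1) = I*m^4 + 2*m^3 + I*m^3 + 2*m^2 + 19*I*m^2 + 20*m + 19*I*m + 20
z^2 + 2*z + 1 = (z + 1)^2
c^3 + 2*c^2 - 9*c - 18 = (c - 3)*(c + 2)*(c + 3)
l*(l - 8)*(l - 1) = l^3 - 9*l^2 + 8*l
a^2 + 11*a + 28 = (a + 4)*(a + 7)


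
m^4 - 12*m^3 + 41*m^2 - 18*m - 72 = (m - 6)*(m - 4)*(m - 3)*(m + 1)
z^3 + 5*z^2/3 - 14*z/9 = z*(z - 2/3)*(z + 7/3)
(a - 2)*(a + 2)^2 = a^3 + 2*a^2 - 4*a - 8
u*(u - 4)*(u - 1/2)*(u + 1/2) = u^4 - 4*u^3 - u^2/4 + u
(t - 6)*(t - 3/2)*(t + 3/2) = t^3 - 6*t^2 - 9*t/4 + 27/2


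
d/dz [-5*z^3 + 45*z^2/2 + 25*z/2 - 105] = -15*z^2 + 45*z + 25/2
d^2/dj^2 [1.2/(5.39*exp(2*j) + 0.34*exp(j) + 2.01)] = (1.2*(10.78*exp(j) + 0.34)*(21.56*exp(j) + 0.68)*exp(j) - (25.872*exp(j) + 0.408)*(5.39*exp(2*j) + 0.34*exp(j) + 2.01))*exp(j)/(5.39*exp(2*j) + 0.34*exp(j) + 2.01)^3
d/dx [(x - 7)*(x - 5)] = 2*x - 12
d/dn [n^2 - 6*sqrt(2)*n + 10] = 2*n - 6*sqrt(2)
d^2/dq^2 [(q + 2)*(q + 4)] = 2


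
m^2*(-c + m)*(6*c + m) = -6*c^2*m^2 + 5*c*m^3 + m^4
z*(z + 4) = z^2 + 4*z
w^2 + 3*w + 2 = (w + 1)*(w + 2)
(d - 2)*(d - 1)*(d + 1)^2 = d^4 - d^3 - 3*d^2 + d + 2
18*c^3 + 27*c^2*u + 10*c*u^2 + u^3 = (c + u)*(3*c + u)*(6*c + u)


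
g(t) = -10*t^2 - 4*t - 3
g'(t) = -20*t - 4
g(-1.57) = -21.37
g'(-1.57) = 27.40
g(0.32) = -5.30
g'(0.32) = -10.40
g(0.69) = -10.52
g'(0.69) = -17.80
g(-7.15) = -485.62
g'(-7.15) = 139.00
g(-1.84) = -29.50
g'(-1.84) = 32.80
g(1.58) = -34.28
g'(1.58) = -35.60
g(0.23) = -4.45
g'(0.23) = -8.60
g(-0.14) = -2.64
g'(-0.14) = -1.20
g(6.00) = -387.00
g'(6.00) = -124.00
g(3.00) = -105.00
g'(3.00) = -64.00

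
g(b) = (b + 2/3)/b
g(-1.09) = 0.39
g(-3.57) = 0.81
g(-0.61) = -0.09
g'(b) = 1/b - (b + 2/3)/b^2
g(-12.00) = 0.94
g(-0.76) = 0.12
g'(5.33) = -0.02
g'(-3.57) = -0.05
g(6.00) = 1.11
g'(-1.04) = -0.62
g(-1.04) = 0.36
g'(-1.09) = -0.56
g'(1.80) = -0.21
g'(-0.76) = -1.15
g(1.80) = 1.37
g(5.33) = 1.13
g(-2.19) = 0.70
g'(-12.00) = 0.00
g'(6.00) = -0.02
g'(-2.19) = -0.14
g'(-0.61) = -1.79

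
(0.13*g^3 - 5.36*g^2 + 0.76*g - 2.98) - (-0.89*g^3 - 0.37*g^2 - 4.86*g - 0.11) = 1.02*g^3 - 4.99*g^2 + 5.62*g - 2.87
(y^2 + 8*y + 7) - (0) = y^2 + 8*y + 7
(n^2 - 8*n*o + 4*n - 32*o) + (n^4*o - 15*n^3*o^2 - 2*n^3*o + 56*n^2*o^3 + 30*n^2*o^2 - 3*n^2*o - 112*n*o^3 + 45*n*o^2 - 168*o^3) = n^4*o - 15*n^3*o^2 - 2*n^3*o + 56*n^2*o^3 + 30*n^2*o^2 - 3*n^2*o + n^2 - 112*n*o^3 + 45*n*o^2 - 8*n*o + 4*n - 168*o^3 - 32*o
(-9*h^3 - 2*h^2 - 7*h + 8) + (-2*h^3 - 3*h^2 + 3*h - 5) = -11*h^3 - 5*h^2 - 4*h + 3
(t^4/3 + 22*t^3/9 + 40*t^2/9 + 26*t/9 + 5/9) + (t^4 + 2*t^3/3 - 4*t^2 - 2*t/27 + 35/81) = 4*t^4/3 + 28*t^3/9 + 4*t^2/9 + 76*t/27 + 80/81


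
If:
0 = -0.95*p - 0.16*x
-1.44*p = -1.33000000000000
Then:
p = 0.92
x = -5.48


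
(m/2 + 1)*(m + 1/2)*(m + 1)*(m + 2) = m^4/2 + 11*m^3/4 + 21*m^2/4 + 4*m + 1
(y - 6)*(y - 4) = y^2 - 10*y + 24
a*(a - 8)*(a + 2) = a^3 - 6*a^2 - 16*a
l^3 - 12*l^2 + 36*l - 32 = (l - 8)*(l - 2)^2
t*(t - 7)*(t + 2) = t^3 - 5*t^2 - 14*t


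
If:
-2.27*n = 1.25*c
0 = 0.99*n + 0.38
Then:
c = 0.70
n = -0.38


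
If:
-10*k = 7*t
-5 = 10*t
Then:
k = 7/20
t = -1/2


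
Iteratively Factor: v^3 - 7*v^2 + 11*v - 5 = (v - 5)*(v^2 - 2*v + 1) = (v - 5)*(v - 1)*(v - 1)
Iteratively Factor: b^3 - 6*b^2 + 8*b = (b - 2)*(b^2 - 4*b) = b*(b - 2)*(b - 4)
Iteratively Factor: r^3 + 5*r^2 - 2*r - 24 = (r + 4)*(r^2 + r - 6) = (r - 2)*(r + 4)*(r + 3)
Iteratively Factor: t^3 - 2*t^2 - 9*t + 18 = (t - 2)*(t^2 - 9) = (t - 3)*(t - 2)*(t + 3)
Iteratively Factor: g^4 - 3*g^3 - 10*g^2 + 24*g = (g)*(g^3 - 3*g^2 - 10*g + 24) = g*(g - 4)*(g^2 + g - 6) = g*(g - 4)*(g - 2)*(g + 3)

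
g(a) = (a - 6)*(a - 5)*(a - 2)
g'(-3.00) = 157.00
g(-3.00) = -360.00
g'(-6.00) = 316.00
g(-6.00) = -1056.00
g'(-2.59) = 139.46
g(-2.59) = -299.26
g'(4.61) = -4.10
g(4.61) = 1.41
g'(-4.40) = 224.48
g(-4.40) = -625.66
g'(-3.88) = 198.04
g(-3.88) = -515.88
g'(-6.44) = 343.86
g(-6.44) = -1201.13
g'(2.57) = 4.99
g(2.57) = 4.75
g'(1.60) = 18.08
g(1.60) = -5.98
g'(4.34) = -4.33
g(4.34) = 2.56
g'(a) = (a - 6)*(a - 5) + (a - 6)*(a - 2) + (a - 5)*(a - 2) = 3*a^2 - 26*a + 52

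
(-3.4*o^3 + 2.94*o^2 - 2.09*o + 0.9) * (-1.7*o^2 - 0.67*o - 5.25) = 5.78*o^5 - 2.72*o^4 + 19.4332*o^3 - 15.5647*o^2 + 10.3695*o - 4.725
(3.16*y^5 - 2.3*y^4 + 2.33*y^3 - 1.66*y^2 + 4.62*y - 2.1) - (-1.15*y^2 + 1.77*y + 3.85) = 3.16*y^5 - 2.3*y^4 + 2.33*y^3 - 0.51*y^2 + 2.85*y - 5.95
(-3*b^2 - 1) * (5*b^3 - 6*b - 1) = -15*b^5 + 13*b^3 + 3*b^2 + 6*b + 1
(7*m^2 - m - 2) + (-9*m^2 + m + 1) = -2*m^2 - 1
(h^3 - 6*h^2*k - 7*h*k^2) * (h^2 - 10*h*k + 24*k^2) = h^5 - 16*h^4*k + 77*h^3*k^2 - 74*h^2*k^3 - 168*h*k^4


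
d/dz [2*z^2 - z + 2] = 4*z - 1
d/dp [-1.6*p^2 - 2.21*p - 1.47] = -3.2*p - 2.21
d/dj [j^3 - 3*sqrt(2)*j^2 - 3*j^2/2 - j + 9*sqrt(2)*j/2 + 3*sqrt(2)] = 3*j^2 - 6*sqrt(2)*j - 3*j - 1 + 9*sqrt(2)/2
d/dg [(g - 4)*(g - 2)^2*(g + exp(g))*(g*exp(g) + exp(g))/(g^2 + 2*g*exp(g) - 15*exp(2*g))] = (g - 2)*(-2*(g - 4)*(g - 2)*(g + 1)*(g + exp(g))*(g*exp(g) + g - 15*exp(2*g) + exp(g)) + (g^2 + 2*g*exp(g) - 15*exp(2*g))*((g - 4)*(g - 2)*(g + 1)*(exp(g) + 1) + (g - 4)*(g - 2)*(g + 2)*(g + exp(g)) + 2*(g - 4)*(g + 1)*(g + exp(g)) + (g - 2)*(g + 1)*(g + exp(g))))*exp(g)/(g^2 + 2*g*exp(g) - 15*exp(2*g))^2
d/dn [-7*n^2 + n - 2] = 1 - 14*n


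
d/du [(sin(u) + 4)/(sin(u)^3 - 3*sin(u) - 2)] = 2*(-5*sin(u) + cos(u)^2 + 4)*cos(u)/((sin(u) - 2)^2*(sin(u) + 1)^3)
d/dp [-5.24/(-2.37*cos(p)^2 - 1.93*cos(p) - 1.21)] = (24.8376*cos(p) + 10.1132)*sin(p)/(2.37*cos(p)^2 + 1.93*cos(p) + 1.21)^2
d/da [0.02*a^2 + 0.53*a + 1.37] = 0.04*a + 0.53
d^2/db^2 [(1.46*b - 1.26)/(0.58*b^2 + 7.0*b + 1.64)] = ((1.16*b + 7.0)*(1.46*b - 1.26)*(2.32*b + 14.0) - (5.0808*b + 18.9784)*(0.58*b^2 + 7.0*b + 1.64))/(0.58*b^2 + 7.0*b + 1.64)^3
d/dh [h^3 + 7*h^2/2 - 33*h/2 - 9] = 3*h^2 + 7*h - 33/2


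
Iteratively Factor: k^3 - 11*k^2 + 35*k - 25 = (k - 1)*(k^2 - 10*k + 25) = (k - 5)*(k - 1)*(k - 5)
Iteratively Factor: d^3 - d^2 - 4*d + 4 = (d - 1)*(d^2 - 4) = (d - 2)*(d - 1)*(d + 2)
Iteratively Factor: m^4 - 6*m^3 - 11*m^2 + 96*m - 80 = (m - 5)*(m^3 - m^2 - 16*m + 16) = (m - 5)*(m + 4)*(m^2 - 5*m + 4) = (m - 5)*(m - 1)*(m + 4)*(m - 4)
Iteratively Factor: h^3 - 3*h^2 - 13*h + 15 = (h + 3)*(h^2 - 6*h + 5) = (h - 1)*(h + 3)*(h - 5)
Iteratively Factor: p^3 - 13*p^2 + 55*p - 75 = (p - 5)*(p^2 - 8*p + 15) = (p - 5)*(p - 3)*(p - 5)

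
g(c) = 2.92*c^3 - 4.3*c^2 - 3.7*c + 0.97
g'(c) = 8.76*c^2 - 8.6*c - 3.7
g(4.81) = 208.64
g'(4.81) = 157.61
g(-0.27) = 1.60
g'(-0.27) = -0.74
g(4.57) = 172.95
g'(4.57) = 139.95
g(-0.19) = 1.50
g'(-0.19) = -1.75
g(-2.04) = -34.17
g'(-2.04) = 50.30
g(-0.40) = 1.58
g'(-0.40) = 1.14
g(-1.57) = -15.12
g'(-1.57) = 31.39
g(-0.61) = 0.96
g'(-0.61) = 4.81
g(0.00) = 0.97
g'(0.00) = -3.70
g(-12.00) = -5619.59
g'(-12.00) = 1360.94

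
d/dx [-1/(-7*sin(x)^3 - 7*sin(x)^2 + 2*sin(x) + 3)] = (-21*sin(x)^2 - 14*sin(x) + 2)*cos(x)/(7*sin(x)^3 + 7*sin(x)^2 - 2*sin(x) - 3)^2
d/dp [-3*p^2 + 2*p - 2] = 2 - 6*p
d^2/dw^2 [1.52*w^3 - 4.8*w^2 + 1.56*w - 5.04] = 9.12*w - 9.6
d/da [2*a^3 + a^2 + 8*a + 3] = 6*a^2 + 2*a + 8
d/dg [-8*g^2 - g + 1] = -16*g - 1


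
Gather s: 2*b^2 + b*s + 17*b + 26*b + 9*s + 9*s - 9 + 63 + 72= 2*b^2 + 43*b + s*(b + 18) + 126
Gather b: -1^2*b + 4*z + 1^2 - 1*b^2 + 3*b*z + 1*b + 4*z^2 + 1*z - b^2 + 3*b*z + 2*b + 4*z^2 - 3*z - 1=-2*b^2 + b*(6*z + 2) + 8*z^2 + 2*z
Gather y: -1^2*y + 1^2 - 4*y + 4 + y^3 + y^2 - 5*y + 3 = y^3 + y^2 - 10*y + 8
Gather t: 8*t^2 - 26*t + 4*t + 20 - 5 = 8*t^2 - 22*t + 15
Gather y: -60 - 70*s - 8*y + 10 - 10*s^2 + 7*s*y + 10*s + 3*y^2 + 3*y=-10*s^2 - 60*s + 3*y^2 + y*(7*s - 5) - 50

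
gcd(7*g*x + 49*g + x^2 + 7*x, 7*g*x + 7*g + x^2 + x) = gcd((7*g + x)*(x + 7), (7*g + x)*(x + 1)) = 7*g + x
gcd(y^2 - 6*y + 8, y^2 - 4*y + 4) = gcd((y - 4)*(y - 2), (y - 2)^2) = y - 2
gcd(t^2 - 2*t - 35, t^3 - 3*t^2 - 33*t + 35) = t^2 - 2*t - 35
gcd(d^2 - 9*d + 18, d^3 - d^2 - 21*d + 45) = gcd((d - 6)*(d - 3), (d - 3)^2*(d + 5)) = d - 3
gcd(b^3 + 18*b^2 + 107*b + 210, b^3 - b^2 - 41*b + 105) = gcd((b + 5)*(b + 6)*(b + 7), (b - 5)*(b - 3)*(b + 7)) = b + 7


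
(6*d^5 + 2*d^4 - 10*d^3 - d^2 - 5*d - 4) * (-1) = -6*d^5 - 2*d^4 + 10*d^3 + d^2 + 5*d + 4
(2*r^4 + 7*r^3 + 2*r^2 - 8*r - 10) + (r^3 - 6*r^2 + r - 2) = 2*r^4 + 8*r^3 - 4*r^2 - 7*r - 12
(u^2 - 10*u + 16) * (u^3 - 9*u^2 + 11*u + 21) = u^5 - 19*u^4 + 117*u^3 - 233*u^2 - 34*u + 336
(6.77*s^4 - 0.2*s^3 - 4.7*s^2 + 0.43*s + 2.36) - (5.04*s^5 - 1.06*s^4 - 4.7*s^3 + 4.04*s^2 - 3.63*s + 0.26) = -5.04*s^5 + 7.83*s^4 + 4.5*s^3 - 8.74*s^2 + 4.06*s + 2.1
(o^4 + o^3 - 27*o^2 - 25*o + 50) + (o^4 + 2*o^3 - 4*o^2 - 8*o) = 2*o^4 + 3*o^3 - 31*o^2 - 33*o + 50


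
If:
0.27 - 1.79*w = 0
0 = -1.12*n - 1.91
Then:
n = -1.71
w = 0.15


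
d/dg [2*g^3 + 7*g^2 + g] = 6*g^2 + 14*g + 1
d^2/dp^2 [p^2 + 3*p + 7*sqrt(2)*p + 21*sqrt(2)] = 2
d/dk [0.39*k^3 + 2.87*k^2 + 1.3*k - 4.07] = 1.17*k^2 + 5.74*k + 1.3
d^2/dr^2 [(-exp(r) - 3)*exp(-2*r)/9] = (-exp(r) - 12)*exp(-2*r)/9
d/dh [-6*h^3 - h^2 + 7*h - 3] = -18*h^2 - 2*h + 7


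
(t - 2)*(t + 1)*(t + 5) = t^3 + 4*t^2 - 7*t - 10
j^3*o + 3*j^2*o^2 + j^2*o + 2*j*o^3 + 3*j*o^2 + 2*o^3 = (j + o)*(j + 2*o)*(j*o + o)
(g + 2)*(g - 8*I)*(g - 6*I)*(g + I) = g^4 + 2*g^3 - 13*I*g^3 - 34*g^2 - 26*I*g^2 - 68*g - 48*I*g - 96*I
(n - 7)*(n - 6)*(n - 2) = n^3 - 15*n^2 + 68*n - 84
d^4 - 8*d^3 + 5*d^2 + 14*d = d*(d - 7)*(d - 2)*(d + 1)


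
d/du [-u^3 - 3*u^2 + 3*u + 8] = -3*u^2 - 6*u + 3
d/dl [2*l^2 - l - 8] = 4*l - 1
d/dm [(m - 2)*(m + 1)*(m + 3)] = 3*m^2 + 4*m - 5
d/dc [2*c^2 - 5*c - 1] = 4*c - 5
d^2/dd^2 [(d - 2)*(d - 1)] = 2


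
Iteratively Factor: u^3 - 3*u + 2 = (u + 2)*(u^2 - 2*u + 1) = (u - 1)*(u + 2)*(u - 1)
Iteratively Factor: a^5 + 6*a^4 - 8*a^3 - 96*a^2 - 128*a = (a + 2)*(a^4 + 4*a^3 - 16*a^2 - 64*a) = a*(a + 2)*(a^3 + 4*a^2 - 16*a - 64) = a*(a - 4)*(a + 2)*(a^2 + 8*a + 16) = a*(a - 4)*(a + 2)*(a + 4)*(a + 4)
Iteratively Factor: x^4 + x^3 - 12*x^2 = (x - 3)*(x^3 + 4*x^2) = x*(x - 3)*(x^2 + 4*x) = x^2*(x - 3)*(x + 4)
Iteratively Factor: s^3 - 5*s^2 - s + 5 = (s - 1)*(s^2 - 4*s - 5) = (s - 5)*(s - 1)*(s + 1)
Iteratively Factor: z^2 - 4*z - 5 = (z + 1)*(z - 5)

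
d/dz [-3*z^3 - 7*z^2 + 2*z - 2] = -9*z^2 - 14*z + 2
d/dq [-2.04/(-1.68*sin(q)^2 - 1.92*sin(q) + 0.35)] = -(6.8544*sin(q) + 3.9168)*cos(q)/(1.68*sin(q)^2 + 1.92*sin(q) - 0.35)^2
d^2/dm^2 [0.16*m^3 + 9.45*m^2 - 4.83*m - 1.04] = 0.96*m + 18.9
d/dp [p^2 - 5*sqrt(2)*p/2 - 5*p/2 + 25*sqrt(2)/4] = 2*p - 5*sqrt(2)/2 - 5/2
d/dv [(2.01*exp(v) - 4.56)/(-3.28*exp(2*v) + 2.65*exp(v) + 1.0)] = (6.5928*exp(2*v) - 29.9136*exp(v) + 14.094)*exp(v)/(10.7584*exp(4*v) - 17.384*exp(3*v) + 0.4625*exp(2*v) + 5.3*exp(v) + 1.0)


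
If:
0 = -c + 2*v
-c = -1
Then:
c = 1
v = 1/2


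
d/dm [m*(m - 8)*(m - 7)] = 3*m^2 - 30*m + 56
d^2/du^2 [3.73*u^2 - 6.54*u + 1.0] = 7.46000000000000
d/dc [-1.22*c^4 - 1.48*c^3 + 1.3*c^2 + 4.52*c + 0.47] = -4.88*c^3 - 4.44*c^2 + 2.6*c + 4.52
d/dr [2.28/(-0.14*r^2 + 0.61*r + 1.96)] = (0.6384*r - 1.3908)/(-0.14*r^2 + 0.61*r + 1.96)^2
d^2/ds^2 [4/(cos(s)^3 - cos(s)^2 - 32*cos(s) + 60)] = 4*((-125*cos(s) - 8*cos(2*s) + 9*cos(3*s))*(cos(s)^3 - cos(s)^2 - 32*cos(s) + 60)/4 + 2*(-3*cos(s)^2 + 2*cos(s) + 32)^2*sin(s)^2)/(cos(s)^3 - cos(s)^2 - 32*cos(s) + 60)^3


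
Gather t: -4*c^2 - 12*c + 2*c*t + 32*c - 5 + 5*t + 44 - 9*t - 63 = -4*c^2 + 20*c + t*(2*c - 4) - 24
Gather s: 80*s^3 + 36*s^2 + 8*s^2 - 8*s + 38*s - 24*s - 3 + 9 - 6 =80*s^3 + 44*s^2 + 6*s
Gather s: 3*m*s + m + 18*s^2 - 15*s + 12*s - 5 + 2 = m + 18*s^2 + s*(3*m - 3) - 3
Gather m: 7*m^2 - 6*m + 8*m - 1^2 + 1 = 7*m^2 + 2*m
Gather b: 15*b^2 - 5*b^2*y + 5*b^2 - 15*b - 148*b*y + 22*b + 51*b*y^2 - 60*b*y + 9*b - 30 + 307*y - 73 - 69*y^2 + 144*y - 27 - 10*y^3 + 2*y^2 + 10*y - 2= b^2*(20 - 5*y) + b*(51*y^2 - 208*y + 16) - 10*y^3 - 67*y^2 + 461*y - 132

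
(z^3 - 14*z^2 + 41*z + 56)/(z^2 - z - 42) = (z^2 - 7*z - 8)/(z + 6)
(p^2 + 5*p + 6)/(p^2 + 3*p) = (p + 2)/p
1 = 1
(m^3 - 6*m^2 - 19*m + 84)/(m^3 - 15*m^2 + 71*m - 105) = (m + 4)/(m - 5)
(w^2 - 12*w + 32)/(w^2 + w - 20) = (w - 8)/(w + 5)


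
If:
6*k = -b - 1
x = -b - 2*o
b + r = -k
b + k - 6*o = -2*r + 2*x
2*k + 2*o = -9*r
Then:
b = 1/5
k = -1/5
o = 1/5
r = 0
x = -3/5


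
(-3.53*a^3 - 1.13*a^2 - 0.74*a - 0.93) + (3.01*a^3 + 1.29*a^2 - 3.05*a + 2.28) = -0.52*a^3 + 0.16*a^2 - 3.79*a + 1.35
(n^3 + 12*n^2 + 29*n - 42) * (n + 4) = n^4 + 16*n^3 + 77*n^2 + 74*n - 168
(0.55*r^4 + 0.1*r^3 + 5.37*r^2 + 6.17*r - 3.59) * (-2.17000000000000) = -1.1935*r^4 - 0.217*r^3 - 11.6529*r^2 - 13.3889*r + 7.7903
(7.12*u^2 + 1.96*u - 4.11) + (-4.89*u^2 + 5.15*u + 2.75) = 2.23*u^2 + 7.11*u - 1.36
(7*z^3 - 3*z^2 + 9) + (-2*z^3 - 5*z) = 5*z^3 - 3*z^2 - 5*z + 9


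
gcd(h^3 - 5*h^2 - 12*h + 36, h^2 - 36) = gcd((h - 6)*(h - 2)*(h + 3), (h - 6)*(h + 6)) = h - 6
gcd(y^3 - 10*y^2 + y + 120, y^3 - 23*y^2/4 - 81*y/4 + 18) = y^2 - 5*y - 24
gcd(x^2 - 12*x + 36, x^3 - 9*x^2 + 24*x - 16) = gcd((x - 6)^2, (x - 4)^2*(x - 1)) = 1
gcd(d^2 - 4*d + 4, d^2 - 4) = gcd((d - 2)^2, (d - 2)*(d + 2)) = d - 2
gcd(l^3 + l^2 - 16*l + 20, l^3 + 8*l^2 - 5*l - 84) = 1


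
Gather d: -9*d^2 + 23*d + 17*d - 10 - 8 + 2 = -9*d^2 + 40*d - 16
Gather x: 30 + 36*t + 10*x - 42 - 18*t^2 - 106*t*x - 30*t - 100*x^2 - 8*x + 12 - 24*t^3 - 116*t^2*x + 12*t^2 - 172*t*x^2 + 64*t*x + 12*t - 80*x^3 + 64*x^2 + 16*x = -24*t^3 - 6*t^2 + 18*t - 80*x^3 + x^2*(-172*t - 36) + x*(-116*t^2 - 42*t + 18)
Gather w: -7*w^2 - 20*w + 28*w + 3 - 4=-7*w^2 + 8*w - 1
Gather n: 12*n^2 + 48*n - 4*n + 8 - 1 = 12*n^2 + 44*n + 7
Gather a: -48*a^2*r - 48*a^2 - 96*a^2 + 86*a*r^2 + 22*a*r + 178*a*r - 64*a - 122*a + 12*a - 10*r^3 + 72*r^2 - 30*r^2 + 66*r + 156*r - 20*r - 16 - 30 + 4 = a^2*(-48*r - 144) + a*(86*r^2 + 200*r - 174) - 10*r^3 + 42*r^2 + 202*r - 42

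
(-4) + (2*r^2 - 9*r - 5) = 2*r^2 - 9*r - 9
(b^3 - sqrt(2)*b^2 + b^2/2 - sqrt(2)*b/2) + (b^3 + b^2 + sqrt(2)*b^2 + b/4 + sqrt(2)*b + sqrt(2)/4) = 2*b^3 + 3*b^2/2 + b/4 + sqrt(2)*b/2 + sqrt(2)/4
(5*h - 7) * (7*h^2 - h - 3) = 35*h^3 - 54*h^2 - 8*h + 21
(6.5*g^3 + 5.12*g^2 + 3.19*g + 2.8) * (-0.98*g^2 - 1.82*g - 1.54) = -6.37*g^5 - 16.8476*g^4 - 22.4546*g^3 - 16.4346*g^2 - 10.0086*g - 4.312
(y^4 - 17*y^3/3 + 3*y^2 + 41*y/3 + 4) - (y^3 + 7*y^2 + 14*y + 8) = y^4 - 20*y^3/3 - 4*y^2 - y/3 - 4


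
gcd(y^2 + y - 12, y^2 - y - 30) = 1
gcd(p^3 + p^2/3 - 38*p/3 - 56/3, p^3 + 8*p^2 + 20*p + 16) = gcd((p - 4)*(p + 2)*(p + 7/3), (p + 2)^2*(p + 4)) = p + 2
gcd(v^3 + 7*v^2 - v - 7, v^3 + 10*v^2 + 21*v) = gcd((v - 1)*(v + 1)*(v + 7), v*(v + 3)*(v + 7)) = v + 7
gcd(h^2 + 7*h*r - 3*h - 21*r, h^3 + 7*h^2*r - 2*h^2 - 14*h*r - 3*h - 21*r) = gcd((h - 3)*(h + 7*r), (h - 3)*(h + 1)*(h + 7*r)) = h^2 + 7*h*r - 3*h - 21*r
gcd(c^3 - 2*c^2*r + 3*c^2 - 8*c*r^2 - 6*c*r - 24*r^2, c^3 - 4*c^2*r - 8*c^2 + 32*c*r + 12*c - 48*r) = -c + 4*r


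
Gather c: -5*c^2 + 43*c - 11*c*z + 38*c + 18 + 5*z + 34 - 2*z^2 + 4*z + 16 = -5*c^2 + c*(81 - 11*z) - 2*z^2 + 9*z + 68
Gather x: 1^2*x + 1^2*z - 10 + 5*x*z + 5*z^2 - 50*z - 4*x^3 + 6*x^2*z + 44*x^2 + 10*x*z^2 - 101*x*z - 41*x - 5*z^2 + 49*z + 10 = -4*x^3 + x^2*(6*z + 44) + x*(10*z^2 - 96*z - 40)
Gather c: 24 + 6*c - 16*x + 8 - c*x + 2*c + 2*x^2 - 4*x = c*(8 - x) + 2*x^2 - 20*x + 32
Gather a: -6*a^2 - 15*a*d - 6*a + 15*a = -6*a^2 + a*(9 - 15*d)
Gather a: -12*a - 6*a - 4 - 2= -18*a - 6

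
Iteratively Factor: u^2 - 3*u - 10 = (u - 5)*(u + 2)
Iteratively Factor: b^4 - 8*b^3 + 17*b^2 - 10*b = (b)*(b^3 - 8*b^2 + 17*b - 10) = b*(b - 2)*(b^2 - 6*b + 5) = b*(b - 5)*(b - 2)*(b - 1)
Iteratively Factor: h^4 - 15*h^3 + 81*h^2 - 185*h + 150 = (h - 5)*(h^3 - 10*h^2 + 31*h - 30) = (h - 5)*(h - 2)*(h^2 - 8*h + 15) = (h - 5)^2*(h - 2)*(h - 3)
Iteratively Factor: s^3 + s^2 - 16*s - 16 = (s + 1)*(s^2 - 16) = (s - 4)*(s + 1)*(s + 4)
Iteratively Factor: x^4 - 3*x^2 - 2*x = (x - 2)*(x^3 + 2*x^2 + x) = x*(x - 2)*(x^2 + 2*x + 1) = x*(x - 2)*(x + 1)*(x + 1)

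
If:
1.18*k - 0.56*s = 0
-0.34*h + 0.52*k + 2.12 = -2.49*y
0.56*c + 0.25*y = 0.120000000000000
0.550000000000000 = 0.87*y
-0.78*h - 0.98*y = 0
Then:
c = -0.07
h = -0.79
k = -7.62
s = -16.06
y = 0.63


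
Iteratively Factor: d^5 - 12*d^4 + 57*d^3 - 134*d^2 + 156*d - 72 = (d - 2)*(d^4 - 10*d^3 + 37*d^2 - 60*d + 36) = (d - 3)*(d - 2)*(d^3 - 7*d^2 + 16*d - 12) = (d - 3)^2*(d - 2)*(d^2 - 4*d + 4) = (d - 3)^2*(d - 2)^2*(d - 2)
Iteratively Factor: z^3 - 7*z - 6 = (z + 1)*(z^2 - z - 6) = (z + 1)*(z + 2)*(z - 3)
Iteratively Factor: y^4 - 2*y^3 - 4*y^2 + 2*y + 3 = (y + 1)*(y^3 - 3*y^2 - y + 3) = (y + 1)^2*(y^2 - 4*y + 3) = (y - 3)*(y + 1)^2*(y - 1)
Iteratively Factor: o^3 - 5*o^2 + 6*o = (o - 2)*(o^2 - 3*o) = o*(o - 2)*(o - 3)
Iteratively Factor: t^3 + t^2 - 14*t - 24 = (t + 3)*(t^2 - 2*t - 8) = (t - 4)*(t + 3)*(t + 2)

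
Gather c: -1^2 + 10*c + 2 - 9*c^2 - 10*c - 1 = -9*c^2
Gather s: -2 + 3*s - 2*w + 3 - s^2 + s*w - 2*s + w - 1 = -s^2 + s*(w + 1) - w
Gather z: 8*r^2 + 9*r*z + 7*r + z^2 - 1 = 8*r^2 + 9*r*z + 7*r + z^2 - 1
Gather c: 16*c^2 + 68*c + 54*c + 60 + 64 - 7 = 16*c^2 + 122*c + 117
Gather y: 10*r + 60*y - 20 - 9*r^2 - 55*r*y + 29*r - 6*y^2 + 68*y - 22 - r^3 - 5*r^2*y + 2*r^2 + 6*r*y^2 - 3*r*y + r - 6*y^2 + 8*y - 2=-r^3 - 7*r^2 + 40*r + y^2*(6*r - 12) + y*(-5*r^2 - 58*r + 136) - 44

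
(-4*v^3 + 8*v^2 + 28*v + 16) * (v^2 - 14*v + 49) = -4*v^5 + 64*v^4 - 280*v^3 + 16*v^2 + 1148*v + 784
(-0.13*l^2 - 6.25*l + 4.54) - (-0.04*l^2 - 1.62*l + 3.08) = -0.09*l^2 - 4.63*l + 1.46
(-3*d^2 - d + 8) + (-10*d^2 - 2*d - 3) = -13*d^2 - 3*d + 5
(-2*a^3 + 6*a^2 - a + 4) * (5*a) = -10*a^4 + 30*a^3 - 5*a^2 + 20*a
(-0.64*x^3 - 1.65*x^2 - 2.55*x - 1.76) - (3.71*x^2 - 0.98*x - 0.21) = -0.64*x^3 - 5.36*x^2 - 1.57*x - 1.55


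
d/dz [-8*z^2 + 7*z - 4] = 7 - 16*z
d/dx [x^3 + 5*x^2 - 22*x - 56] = 3*x^2 + 10*x - 22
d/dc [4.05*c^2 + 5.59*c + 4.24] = 8.1*c + 5.59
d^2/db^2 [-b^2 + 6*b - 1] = -2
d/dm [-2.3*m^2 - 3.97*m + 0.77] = -4.6*m - 3.97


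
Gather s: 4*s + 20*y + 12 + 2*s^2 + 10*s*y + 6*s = 2*s^2 + s*(10*y + 10) + 20*y + 12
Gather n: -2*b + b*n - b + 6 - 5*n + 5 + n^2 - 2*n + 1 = -3*b + n^2 + n*(b - 7) + 12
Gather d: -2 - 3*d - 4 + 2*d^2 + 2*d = 2*d^2 - d - 6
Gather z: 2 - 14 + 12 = 0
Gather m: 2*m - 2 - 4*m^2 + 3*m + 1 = -4*m^2 + 5*m - 1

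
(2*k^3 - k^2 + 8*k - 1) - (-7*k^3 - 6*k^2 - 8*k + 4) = 9*k^3 + 5*k^2 + 16*k - 5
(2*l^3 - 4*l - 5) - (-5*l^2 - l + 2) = 2*l^3 + 5*l^2 - 3*l - 7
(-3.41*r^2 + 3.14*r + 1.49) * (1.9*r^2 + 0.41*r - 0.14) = -6.479*r^4 + 4.5679*r^3 + 4.5958*r^2 + 0.1713*r - 0.2086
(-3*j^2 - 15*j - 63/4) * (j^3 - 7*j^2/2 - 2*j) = -3*j^5 - 9*j^4/2 + 171*j^3/4 + 681*j^2/8 + 63*j/2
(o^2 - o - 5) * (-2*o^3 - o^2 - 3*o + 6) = -2*o^5 + o^4 + 8*o^3 + 14*o^2 + 9*o - 30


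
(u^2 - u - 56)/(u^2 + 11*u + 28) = (u - 8)/(u + 4)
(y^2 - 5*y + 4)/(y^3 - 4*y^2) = (y - 1)/y^2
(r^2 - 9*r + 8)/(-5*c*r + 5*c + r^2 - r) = (r - 8)/(-5*c + r)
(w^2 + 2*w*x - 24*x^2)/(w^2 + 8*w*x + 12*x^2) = (w - 4*x)/(w + 2*x)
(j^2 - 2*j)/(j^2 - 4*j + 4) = j/(j - 2)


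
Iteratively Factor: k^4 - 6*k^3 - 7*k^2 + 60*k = (k - 5)*(k^3 - k^2 - 12*k) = (k - 5)*(k - 4)*(k^2 + 3*k) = (k - 5)*(k - 4)*(k + 3)*(k)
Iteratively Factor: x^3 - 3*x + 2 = (x - 1)*(x^2 + x - 2) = (x - 1)^2*(x + 2)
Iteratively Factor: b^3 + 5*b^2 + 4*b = (b + 4)*(b^2 + b) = b*(b + 4)*(b + 1)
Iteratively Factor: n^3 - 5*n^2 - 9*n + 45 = (n + 3)*(n^2 - 8*n + 15) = (n - 3)*(n + 3)*(n - 5)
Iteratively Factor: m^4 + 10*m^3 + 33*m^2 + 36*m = (m)*(m^3 + 10*m^2 + 33*m + 36) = m*(m + 3)*(m^2 + 7*m + 12) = m*(m + 3)*(m + 4)*(m + 3)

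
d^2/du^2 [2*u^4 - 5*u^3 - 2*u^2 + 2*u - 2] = 24*u^2 - 30*u - 4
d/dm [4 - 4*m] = -4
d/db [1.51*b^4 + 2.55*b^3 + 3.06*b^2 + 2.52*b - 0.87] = 6.04*b^3 + 7.65*b^2 + 6.12*b + 2.52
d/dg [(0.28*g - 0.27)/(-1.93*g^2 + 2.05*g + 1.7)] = (0.5404*g^2 - 1.0422*g + 1.0295)/(3.7249*g^4 - 7.913*g^3 - 2.3595*g^2 + 6.97*g + 2.89)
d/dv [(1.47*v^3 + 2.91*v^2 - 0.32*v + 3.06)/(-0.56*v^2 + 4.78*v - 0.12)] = (-0.8232*v^4 + 14.0532*v^3 + 13.2014*v^2 + 2.7288*v - 14.5884)/(0.3136*v^4 - 5.3536*v^3 + 22.9828*v^2 - 1.1472*v + 0.0144)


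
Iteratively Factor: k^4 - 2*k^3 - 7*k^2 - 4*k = (k + 1)*(k^3 - 3*k^2 - 4*k) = k*(k + 1)*(k^2 - 3*k - 4) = k*(k - 4)*(k + 1)*(k + 1)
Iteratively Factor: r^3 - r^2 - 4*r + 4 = (r + 2)*(r^2 - 3*r + 2) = (r - 2)*(r + 2)*(r - 1)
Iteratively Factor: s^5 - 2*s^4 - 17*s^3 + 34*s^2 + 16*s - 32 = (s - 1)*(s^4 - s^3 - 18*s^2 + 16*s + 32) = (s - 1)*(s + 4)*(s^3 - 5*s^2 + 2*s + 8) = (s - 2)*(s - 1)*(s + 4)*(s^2 - 3*s - 4) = (s - 4)*(s - 2)*(s - 1)*(s + 4)*(s + 1)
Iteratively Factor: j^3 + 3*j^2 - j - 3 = (j + 3)*(j^2 - 1) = (j + 1)*(j + 3)*(j - 1)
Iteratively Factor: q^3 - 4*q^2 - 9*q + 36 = (q - 3)*(q^2 - q - 12) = (q - 4)*(q - 3)*(q + 3)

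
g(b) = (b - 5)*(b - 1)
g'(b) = 2*b - 6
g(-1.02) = 12.16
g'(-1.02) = -8.04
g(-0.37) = 7.36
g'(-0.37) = -6.74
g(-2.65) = 27.92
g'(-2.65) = -11.30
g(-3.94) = 44.16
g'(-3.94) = -13.88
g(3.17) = -3.97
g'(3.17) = 0.34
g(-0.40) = 7.56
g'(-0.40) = -6.80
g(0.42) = 2.66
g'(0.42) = -5.16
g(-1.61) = 17.25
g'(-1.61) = -9.22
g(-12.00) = 221.00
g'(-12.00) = -30.00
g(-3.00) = 32.00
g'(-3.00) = -12.00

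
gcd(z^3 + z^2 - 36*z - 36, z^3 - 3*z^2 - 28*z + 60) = z - 6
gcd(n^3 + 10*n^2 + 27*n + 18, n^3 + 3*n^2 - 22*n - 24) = n^2 + 7*n + 6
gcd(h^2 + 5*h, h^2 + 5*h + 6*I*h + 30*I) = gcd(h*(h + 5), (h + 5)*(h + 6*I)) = h + 5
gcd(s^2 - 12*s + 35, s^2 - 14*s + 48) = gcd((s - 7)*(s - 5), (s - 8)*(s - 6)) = 1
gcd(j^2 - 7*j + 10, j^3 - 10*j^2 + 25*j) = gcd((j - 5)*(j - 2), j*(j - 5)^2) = j - 5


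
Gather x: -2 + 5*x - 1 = 5*x - 3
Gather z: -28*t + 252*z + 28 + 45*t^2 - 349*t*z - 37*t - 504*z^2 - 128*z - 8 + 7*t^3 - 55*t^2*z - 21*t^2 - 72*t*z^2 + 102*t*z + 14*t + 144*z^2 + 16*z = 7*t^3 + 24*t^2 - 51*t + z^2*(-72*t - 360) + z*(-55*t^2 - 247*t + 140) + 20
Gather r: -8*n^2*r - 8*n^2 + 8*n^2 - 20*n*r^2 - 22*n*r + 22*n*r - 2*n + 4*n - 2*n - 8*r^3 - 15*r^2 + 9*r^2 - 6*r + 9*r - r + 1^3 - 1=-8*r^3 + r^2*(-20*n - 6) + r*(2 - 8*n^2)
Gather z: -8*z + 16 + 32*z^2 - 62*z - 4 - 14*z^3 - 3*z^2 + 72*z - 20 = -14*z^3 + 29*z^2 + 2*z - 8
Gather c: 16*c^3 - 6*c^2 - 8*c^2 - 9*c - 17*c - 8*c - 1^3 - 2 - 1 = 16*c^3 - 14*c^2 - 34*c - 4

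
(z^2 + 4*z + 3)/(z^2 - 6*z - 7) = (z + 3)/(z - 7)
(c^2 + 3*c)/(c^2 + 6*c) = (c + 3)/(c + 6)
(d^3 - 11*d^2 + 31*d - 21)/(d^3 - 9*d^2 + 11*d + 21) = (d - 1)/(d + 1)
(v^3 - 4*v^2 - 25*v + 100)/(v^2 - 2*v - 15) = (v^2 + v - 20)/(v + 3)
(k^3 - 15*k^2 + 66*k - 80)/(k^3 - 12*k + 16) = (k^2 - 13*k + 40)/(k^2 + 2*k - 8)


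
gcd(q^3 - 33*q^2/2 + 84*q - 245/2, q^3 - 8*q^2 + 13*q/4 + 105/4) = q^2 - 19*q/2 + 35/2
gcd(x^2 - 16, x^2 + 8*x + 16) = x + 4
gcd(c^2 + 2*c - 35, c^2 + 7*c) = c + 7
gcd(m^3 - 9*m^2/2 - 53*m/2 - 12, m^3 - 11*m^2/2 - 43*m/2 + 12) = m^2 - 5*m - 24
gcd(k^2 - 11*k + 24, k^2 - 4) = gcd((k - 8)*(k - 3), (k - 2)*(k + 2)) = 1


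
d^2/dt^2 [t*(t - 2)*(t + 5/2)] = 6*t + 1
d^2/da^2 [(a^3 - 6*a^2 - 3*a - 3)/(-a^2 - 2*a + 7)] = 2*(-20*a^3 + 177*a^2 - 66*a + 369)/(a^6 + 6*a^5 - 9*a^4 - 76*a^3 + 63*a^2 + 294*a - 343)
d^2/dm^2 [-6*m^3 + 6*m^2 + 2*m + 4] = 12 - 36*m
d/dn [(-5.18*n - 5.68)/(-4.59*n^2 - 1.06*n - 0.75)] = (23.7762*n^2 + 5.4908*n - (5.18*n + 5.68)*(9.18*n + 1.06) + 3.885)/(4.59*n^2 + 1.06*n + 0.75)^2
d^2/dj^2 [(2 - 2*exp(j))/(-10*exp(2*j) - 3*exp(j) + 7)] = (200*exp(4*j) - 860*exp(3*j) + 660*exp(2*j) - 536*exp(j) + 56)*exp(j)/(1000*exp(6*j) + 900*exp(5*j) - 1830*exp(4*j) - 1233*exp(3*j) + 1281*exp(2*j) + 441*exp(j) - 343)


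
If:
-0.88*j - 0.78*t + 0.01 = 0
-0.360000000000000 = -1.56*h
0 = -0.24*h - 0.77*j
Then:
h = 0.23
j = -0.07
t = 0.09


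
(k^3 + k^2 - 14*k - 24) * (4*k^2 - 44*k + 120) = 4*k^5 - 40*k^4 + 20*k^3 + 640*k^2 - 624*k - 2880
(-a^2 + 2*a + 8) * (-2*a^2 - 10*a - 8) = 2*a^4 + 6*a^3 - 28*a^2 - 96*a - 64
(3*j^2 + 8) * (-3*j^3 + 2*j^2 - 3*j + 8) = -9*j^5 + 6*j^4 - 33*j^3 + 40*j^2 - 24*j + 64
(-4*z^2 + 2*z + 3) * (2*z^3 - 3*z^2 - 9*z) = -8*z^5 + 16*z^4 + 36*z^3 - 27*z^2 - 27*z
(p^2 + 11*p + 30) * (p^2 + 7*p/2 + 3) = p^4 + 29*p^3/2 + 143*p^2/2 + 138*p + 90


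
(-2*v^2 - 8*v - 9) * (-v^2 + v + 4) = 2*v^4 + 6*v^3 - 7*v^2 - 41*v - 36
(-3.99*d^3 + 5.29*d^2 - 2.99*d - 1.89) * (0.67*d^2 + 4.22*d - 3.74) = -2.6733*d^5 - 13.2935*d^4 + 35.2431*d^3 - 33.6687*d^2 + 3.2068*d + 7.0686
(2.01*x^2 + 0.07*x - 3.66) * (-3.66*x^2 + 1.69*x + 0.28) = -7.3566*x^4 + 3.1407*x^3 + 14.0767*x^2 - 6.1658*x - 1.0248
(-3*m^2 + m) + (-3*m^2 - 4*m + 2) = -6*m^2 - 3*m + 2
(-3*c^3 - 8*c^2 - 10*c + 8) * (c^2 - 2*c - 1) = -3*c^5 - 2*c^4 + 9*c^3 + 36*c^2 - 6*c - 8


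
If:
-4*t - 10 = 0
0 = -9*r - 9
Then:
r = -1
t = -5/2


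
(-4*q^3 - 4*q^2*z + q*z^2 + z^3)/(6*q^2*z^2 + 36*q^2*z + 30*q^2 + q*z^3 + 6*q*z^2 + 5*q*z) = (-4*q^3 - 4*q^2*z + q*z^2 + z^3)/(q*(6*q*z^2 + 36*q*z + 30*q + z^3 + 6*z^2 + 5*z))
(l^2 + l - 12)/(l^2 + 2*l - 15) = (l + 4)/(l + 5)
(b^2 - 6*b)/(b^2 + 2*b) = (b - 6)/(b + 2)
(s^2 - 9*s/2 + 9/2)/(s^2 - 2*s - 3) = (s - 3/2)/(s + 1)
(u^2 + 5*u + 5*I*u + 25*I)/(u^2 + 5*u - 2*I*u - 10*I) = (u + 5*I)/(u - 2*I)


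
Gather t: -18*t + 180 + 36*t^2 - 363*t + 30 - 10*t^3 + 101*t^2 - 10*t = -10*t^3 + 137*t^2 - 391*t + 210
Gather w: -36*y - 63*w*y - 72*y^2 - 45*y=-63*w*y - 72*y^2 - 81*y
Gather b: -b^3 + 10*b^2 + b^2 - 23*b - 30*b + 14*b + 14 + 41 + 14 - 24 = -b^3 + 11*b^2 - 39*b + 45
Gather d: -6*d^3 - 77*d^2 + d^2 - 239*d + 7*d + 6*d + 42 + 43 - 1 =-6*d^3 - 76*d^2 - 226*d + 84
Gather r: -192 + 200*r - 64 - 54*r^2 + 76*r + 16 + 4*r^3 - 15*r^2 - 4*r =4*r^3 - 69*r^2 + 272*r - 240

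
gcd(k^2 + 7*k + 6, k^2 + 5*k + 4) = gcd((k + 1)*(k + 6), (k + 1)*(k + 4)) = k + 1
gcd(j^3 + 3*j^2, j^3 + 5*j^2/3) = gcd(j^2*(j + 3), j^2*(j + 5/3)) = j^2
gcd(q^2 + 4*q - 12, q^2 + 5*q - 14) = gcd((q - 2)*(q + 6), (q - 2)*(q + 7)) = q - 2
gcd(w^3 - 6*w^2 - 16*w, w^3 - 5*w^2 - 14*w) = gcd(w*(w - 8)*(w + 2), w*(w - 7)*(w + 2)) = w^2 + 2*w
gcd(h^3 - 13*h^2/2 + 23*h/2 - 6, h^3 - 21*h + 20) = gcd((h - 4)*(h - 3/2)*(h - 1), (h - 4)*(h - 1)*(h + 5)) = h^2 - 5*h + 4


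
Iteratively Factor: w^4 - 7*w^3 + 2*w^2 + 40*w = (w - 5)*(w^3 - 2*w^2 - 8*w) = (w - 5)*(w + 2)*(w^2 - 4*w) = (w - 5)*(w - 4)*(w + 2)*(w)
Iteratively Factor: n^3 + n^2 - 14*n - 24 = (n + 3)*(n^2 - 2*n - 8) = (n - 4)*(n + 3)*(n + 2)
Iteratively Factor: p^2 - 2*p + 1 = (p - 1)*(p - 1)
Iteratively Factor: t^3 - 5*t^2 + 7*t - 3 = (t - 1)*(t^2 - 4*t + 3) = (t - 1)^2*(t - 3)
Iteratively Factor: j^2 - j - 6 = (j - 3)*(j + 2)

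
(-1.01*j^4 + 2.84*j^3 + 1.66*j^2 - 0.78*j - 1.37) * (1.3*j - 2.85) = -1.313*j^5 + 6.5705*j^4 - 5.936*j^3 - 5.745*j^2 + 0.442*j + 3.9045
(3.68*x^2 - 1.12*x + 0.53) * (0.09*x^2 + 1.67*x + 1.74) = 0.3312*x^4 + 6.0448*x^3 + 4.5805*x^2 - 1.0637*x + 0.9222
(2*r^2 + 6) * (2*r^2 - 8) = 4*r^4 - 4*r^2 - 48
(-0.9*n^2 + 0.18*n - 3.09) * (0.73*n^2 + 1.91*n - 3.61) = -0.657*n^4 - 1.5876*n^3 + 1.3371*n^2 - 6.5517*n + 11.1549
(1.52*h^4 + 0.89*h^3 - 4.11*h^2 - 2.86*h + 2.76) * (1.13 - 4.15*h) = -6.308*h^5 - 1.9759*h^4 + 18.0622*h^3 + 7.2247*h^2 - 14.6858*h + 3.1188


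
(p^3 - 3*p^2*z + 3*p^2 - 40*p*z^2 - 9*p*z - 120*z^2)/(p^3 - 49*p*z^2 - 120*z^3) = (p + 3)/(p + 3*z)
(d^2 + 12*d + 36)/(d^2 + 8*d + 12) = (d + 6)/(d + 2)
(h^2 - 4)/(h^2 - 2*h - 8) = (h - 2)/(h - 4)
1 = 1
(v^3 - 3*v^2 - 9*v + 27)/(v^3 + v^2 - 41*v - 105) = (v^2 - 6*v + 9)/(v^2 - 2*v - 35)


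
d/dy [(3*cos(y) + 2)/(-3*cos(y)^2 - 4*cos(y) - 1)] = (9*sin(y)^2 - 12*cos(y) - 14)*sin(y)/(3*cos(y)^2 + 4*cos(y) + 1)^2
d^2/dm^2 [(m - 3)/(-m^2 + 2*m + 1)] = 2*(4*(m - 3)*(m - 1)^2 + (3*m - 5)*(-m^2 + 2*m + 1))/(-m^2 + 2*m + 1)^3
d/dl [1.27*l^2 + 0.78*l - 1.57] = 2.54*l + 0.78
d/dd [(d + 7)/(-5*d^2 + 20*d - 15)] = (-d^2 + 4*d + 2*(d - 2)*(d + 7) - 3)/(5*(d^2 - 4*d + 3)^2)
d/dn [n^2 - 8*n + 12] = 2*n - 8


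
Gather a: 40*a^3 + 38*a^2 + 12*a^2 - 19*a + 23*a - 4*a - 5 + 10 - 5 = 40*a^3 + 50*a^2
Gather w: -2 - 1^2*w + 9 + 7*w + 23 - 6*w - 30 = 0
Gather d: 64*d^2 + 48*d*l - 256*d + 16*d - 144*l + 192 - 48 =64*d^2 + d*(48*l - 240) - 144*l + 144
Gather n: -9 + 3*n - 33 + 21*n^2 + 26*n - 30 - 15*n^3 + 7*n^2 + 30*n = -15*n^3 + 28*n^2 + 59*n - 72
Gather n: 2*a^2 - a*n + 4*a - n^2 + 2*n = 2*a^2 + 4*a - n^2 + n*(2 - a)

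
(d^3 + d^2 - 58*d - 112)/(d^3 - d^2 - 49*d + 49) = (d^2 - 6*d - 16)/(d^2 - 8*d + 7)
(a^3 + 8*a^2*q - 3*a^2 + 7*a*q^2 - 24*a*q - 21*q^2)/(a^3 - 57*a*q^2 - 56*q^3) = (3 - a)/(-a + 8*q)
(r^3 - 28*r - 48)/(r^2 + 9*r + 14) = (r^2 - 2*r - 24)/(r + 7)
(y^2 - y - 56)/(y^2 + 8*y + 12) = (y^2 - y - 56)/(y^2 + 8*y + 12)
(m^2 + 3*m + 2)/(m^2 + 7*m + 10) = (m + 1)/(m + 5)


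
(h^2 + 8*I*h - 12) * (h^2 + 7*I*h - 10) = h^4 + 15*I*h^3 - 78*h^2 - 164*I*h + 120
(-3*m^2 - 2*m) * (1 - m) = 3*m^3 - m^2 - 2*m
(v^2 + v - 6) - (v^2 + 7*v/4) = -3*v/4 - 6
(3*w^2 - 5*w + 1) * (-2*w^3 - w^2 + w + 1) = -6*w^5 + 7*w^4 + 6*w^3 - 3*w^2 - 4*w + 1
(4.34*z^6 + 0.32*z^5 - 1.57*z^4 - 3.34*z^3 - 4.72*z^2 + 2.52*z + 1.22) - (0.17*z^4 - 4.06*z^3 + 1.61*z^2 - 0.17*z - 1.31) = 4.34*z^6 + 0.32*z^5 - 1.74*z^4 + 0.72*z^3 - 6.33*z^2 + 2.69*z + 2.53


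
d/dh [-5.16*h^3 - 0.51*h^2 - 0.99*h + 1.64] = -15.48*h^2 - 1.02*h - 0.99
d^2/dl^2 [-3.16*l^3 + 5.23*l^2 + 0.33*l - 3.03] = 10.46 - 18.96*l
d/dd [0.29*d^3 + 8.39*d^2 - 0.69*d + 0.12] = 0.87*d^2 + 16.78*d - 0.69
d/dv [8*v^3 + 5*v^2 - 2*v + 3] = 24*v^2 + 10*v - 2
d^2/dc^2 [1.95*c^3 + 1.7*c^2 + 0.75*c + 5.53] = 11.7*c + 3.4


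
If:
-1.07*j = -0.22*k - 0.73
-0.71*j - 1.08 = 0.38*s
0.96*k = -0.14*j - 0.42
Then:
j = 0.58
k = -0.52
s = -3.92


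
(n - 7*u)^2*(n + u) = n^3 - 13*n^2*u + 35*n*u^2 + 49*u^3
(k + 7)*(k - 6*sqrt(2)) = k^2 - 6*sqrt(2)*k + 7*k - 42*sqrt(2)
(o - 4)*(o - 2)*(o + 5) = o^3 - o^2 - 22*o + 40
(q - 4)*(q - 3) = q^2 - 7*q + 12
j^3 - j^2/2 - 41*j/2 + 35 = (j - 7/2)*(j - 2)*(j + 5)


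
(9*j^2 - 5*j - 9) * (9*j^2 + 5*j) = 81*j^4 - 106*j^2 - 45*j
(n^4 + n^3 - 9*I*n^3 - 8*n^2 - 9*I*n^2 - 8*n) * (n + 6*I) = n^5 + n^4 - 3*I*n^4 + 46*n^3 - 3*I*n^3 + 46*n^2 - 48*I*n^2 - 48*I*n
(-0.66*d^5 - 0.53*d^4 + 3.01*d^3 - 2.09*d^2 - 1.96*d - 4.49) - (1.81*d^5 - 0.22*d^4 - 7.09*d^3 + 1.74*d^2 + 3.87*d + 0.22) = -2.47*d^5 - 0.31*d^4 + 10.1*d^3 - 3.83*d^2 - 5.83*d - 4.71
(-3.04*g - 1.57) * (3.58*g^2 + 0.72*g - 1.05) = -10.8832*g^3 - 7.8094*g^2 + 2.0616*g + 1.6485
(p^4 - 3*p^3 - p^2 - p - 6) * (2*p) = 2*p^5 - 6*p^4 - 2*p^3 - 2*p^2 - 12*p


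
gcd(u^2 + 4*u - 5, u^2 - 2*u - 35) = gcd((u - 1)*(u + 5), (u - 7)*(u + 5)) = u + 5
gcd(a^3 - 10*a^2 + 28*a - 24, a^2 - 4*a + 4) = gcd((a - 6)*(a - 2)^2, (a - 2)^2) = a^2 - 4*a + 4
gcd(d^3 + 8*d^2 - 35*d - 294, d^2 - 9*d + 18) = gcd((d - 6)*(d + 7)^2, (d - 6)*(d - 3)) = d - 6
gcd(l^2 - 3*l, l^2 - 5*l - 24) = 1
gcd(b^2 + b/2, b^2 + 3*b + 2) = 1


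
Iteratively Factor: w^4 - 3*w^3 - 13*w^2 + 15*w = (w)*(w^3 - 3*w^2 - 13*w + 15) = w*(w - 1)*(w^2 - 2*w - 15) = w*(w - 5)*(w - 1)*(w + 3)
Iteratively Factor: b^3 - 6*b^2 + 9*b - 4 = (b - 1)*(b^2 - 5*b + 4) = (b - 4)*(b - 1)*(b - 1)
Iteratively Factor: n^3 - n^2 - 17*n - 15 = (n + 3)*(n^2 - 4*n - 5) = (n - 5)*(n + 3)*(n + 1)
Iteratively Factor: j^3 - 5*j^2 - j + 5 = (j - 1)*(j^2 - 4*j - 5) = (j - 1)*(j + 1)*(j - 5)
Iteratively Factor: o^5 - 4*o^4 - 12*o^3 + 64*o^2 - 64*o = (o - 2)*(o^4 - 2*o^3 - 16*o^2 + 32*o) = (o - 2)*(o + 4)*(o^3 - 6*o^2 + 8*o) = (o - 2)^2*(o + 4)*(o^2 - 4*o) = (o - 4)*(o - 2)^2*(o + 4)*(o)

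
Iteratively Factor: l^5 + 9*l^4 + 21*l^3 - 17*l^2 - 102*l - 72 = (l + 3)*(l^4 + 6*l^3 + 3*l^2 - 26*l - 24) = (l + 3)^2*(l^3 + 3*l^2 - 6*l - 8) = (l - 2)*(l + 3)^2*(l^2 + 5*l + 4) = (l - 2)*(l + 3)^2*(l + 4)*(l + 1)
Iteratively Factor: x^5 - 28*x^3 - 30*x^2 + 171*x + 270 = (x - 5)*(x^4 + 5*x^3 - 3*x^2 - 45*x - 54) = (x - 5)*(x - 3)*(x^3 + 8*x^2 + 21*x + 18) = (x - 5)*(x - 3)*(x + 2)*(x^2 + 6*x + 9) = (x - 5)*(x - 3)*(x + 2)*(x + 3)*(x + 3)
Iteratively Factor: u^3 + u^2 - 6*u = (u)*(u^2 + u - 6) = u*(u + 3)*(u - 2)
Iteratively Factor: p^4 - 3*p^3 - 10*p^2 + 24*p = (p - 4)*(p^3 + p^2 - 6*p) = (p - 4)*(p + 3)*(p^2 - 2*p) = p*(p - 4)*(p + 3)*(p - 2)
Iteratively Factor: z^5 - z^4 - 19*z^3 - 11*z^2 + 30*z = (z + 3)*(z^4 - 4*z^3 - 7*z^2 + 10*z) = (z - 5)*(z + 3)*(z^3 + z^2 - 2*z) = (z - 5)*(z - 1)*(z + 3)*(z^2 + 2*z) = z*(z - 5)*(z - 1)*(z + 3)*(z + 2)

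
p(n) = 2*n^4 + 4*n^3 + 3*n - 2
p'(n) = 8*n^3 + 12*n^2 + 3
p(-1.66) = -10.09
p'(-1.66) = -0.53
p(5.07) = 1855.99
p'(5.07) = 1354.05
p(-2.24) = -3.33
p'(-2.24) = -26.70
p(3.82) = 658.31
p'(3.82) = 624.05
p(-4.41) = 398.16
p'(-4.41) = -449.75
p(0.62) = 1.11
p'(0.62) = 9.52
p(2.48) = 142.11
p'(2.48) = 198.83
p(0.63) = 1.21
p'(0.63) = 9.76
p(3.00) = 277.00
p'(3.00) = 327.00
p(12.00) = 48418.00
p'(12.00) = 15555.00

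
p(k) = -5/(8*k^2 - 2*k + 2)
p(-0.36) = -1.33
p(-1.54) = -0.21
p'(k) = -5*(2 - 16*k)/(8*k^2 - 2*k + 2)^2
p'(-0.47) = -2.15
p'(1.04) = 1.00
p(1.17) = -0.47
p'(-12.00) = 0.00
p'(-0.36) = -2.75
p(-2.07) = -0.12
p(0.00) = -2.50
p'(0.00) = -2.50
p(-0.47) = -1.06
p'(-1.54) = -0.23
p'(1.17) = 0.74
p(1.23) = -0.43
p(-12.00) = 0.00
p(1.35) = -0.36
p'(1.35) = 0.51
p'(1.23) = 0.65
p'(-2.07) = -0.11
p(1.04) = -0.58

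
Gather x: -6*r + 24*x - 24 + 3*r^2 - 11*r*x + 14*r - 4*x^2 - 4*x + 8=3*r^2 + 8*r - 4*x^2 + x*(20 - 11*r) - 16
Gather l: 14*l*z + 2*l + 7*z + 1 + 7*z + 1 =l*(14*z + 2) + 14*z + 2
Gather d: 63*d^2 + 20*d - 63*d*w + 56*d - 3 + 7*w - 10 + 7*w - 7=63*d^2 + d*(76 - 63*w) + 14*w - 20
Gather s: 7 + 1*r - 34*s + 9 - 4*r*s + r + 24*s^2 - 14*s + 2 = 2*r + 24*s^2 + s*(-4*r - 48) + 18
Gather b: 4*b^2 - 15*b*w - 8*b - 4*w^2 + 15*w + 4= 4*b^2 + b*(-15*w - 8) - 4*w^2 + 15*w + 4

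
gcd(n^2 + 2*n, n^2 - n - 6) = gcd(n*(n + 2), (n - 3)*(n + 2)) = n + 2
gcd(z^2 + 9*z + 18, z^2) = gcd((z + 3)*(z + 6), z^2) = 1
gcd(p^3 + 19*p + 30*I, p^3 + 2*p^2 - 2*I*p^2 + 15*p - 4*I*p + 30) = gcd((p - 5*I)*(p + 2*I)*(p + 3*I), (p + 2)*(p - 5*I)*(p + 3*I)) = p^2 - 2*I*p + 15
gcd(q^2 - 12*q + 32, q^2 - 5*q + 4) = q - 4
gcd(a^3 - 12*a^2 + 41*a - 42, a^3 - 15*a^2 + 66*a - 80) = a - 2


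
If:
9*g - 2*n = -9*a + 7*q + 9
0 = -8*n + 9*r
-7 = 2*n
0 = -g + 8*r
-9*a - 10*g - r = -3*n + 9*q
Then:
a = 2483/96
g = -224/9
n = -7/2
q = 31/32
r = -28/9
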